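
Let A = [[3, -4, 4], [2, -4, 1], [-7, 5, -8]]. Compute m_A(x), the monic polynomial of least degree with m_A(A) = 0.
The characteristic polynomial factors as (x + 3)^3. The minimal polynomial is ∏(x - λ)^{k_λ} where k_λ is the size of the largest Jordan block at λ.

For λ = -3: rank(A + 3I) = 2, and the largest Jordan block has size 3 (the smallest k with rank((A + 3I)^k) = rank((A + 3I)^(k+1))).

So m_A(x) = (x + 3)^3.

m_A(x) = (x + 3)^3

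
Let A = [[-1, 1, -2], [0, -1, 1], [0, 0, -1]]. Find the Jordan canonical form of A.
J = [[-1, 1, 0], [0, -1, 1], [0, 0, -1]]

The characteristic polynomial is det(xI - A) = (x + 1)^3, so the eigenvalues are -1 (algebraic multiplicity 3).

For λ = -1: rank(A + I) = 2, rank((A + I)^2) = 1, rank((A + I)^3) = 0. The eigenspace has dimension 3 - 2 = 1, so there is 1 Jordan block; the rank sequence gives block sizes [3].

Assembling the blocks gives the Jordan form J above.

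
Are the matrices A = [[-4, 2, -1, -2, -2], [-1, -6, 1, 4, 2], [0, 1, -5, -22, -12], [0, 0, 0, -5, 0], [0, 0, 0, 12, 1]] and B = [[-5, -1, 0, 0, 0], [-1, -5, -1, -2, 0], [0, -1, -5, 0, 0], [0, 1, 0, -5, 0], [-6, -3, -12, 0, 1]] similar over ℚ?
Yes.

Two matrices over a field are similar if and only if they have the same invariant factors.

Both A and B have characteristic polynomial (x - 1)(x + 5)^4 and minimal polynomial (x - 1)(x + 5)^3. Computing further, both have invariant factors x + 5, (x - 1)(x + 5)^3. Hence A and B are similar.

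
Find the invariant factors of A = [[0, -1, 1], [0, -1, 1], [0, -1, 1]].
The Jordan structure of A has elementary divisors x^2, x. Arranging the block sizes at each eigenvalue in decreasing order and taking row products gives the invariant factors.

Invariant factors (smallest first, each dividing the next): x, x^2.

Check: the last factor x^2 is the minimal polynomial, and the product x^3 is the characteristic polynomial.

x, x^2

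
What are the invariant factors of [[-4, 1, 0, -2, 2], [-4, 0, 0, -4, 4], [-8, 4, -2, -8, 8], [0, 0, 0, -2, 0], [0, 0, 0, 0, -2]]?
The Jordan structure of A has elementary divisors (x + 2)^2, (x + 2), (x + 2), (x + 2). Arranging the block sizes at each eigenvalue in decreasing order and taking row products gives the invariant factors.

Invariant factors (smallest first, each dividing the next): x + 2, x + 2, x + 2, (x + 2)^2.

Check: the last factor (x + 2)^2 is the minimal polynomial, and the product (x + 2)^5 is the characteristic polynomial.

x + 2, x + 2, x + 2, (x + 2)^2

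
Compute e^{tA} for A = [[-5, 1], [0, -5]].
e^{tA} = [[e^{-5*t}, t*e^{-5*t}], [0, e^{-5*t}]]

A has Jordan form J = [[-5, 1], [0, -5]] with A = PJP^{-1}, so e^{tA} = P e^{tJ} P^{-1}.

For a Jordan block J_k(λ), e^{tJ_k(λ)} = e^{λt} · (I + tN + t^2 N^2/2! + ... + t^{k-1} N^{k-1}/(k-1)!) where N is the nilpotent superdiagonal part.

Assembling the blocks and conjugating back gives the entries of e^{tA} as shown above.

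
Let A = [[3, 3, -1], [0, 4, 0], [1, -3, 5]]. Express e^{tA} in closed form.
A has Jordan form J = [[4, 1, 0], [0, 4, 0], [0, 0, 4]] with A = PJP^{-1}, so e^{tA} = P e^{tJ} P^{-1}.

For a Jordan block J_k(λ), e^{tJ_k(λ)} = e^{λt} · (I + tN + t^2 N^2/2! + ... + t^{k-1} N^{k-1}/(k-1)!) where N is the nilpotent superdiagonal part.

Assembling the blocks and conjugating back gives the entries of e^{tA} as shown above.

e^{tA} = [[(1 - t)*e^{4*t}, 3*t*e^{4*t}, -t*e^{4*t}], [0, e^{4*t}, 0], [t*e^{4*t}, -3*t*e^{4*t}, (t + 1)*e^{4*t}]]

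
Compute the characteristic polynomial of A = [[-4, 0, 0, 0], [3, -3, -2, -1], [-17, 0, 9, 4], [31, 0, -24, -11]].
xI - A = [[x + 4, 0, 0, 0], [-3, x + 3, 2, 1], [17, 0, x - 9, -4], [-31, 0, 24, x + 11]].

Expanding det(xI - A) along the first row:
det(xI - A) = + (x + 4)·det([[x + 3, 2, 1], [0, x - 9, -4], [0, 24, x + 11]]) - (0)·det([[-3, 2, 1], [17, x - 9, -4], [-31, 24, x + 11]]) + (0)·det([[-3, x + 3, 1], [17, 0, -4], [-31, 0, x + 11]]) - (0)·det([[-3, x + 3, 2], [17, 0, x - 9], [-31, 0, 24]]).

Evaluating gives χ_A(x) = x^4 + 9x^3 + 23x^2 + 3x - 36 = (x - 1)(x + 3)^2(x + 4).

χ_A(x) = (x - 1)(x + 3)^2(x + 4)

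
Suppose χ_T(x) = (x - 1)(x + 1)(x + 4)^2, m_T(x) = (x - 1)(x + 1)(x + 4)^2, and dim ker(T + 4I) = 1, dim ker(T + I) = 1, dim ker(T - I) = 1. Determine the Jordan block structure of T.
λ = -4: algebraic multiplicity 2 (exponent in χ_T), largest block size 2 (exponent in m_T), 1 block (geometric multiplicity). This forces block sizes [2].
λ = -1: algebraic multiplicity 1 (exponent in χ_T), largest block size 1 (exponent in m_T), 1 block (geometric multiplicity). This forces block sizes [1].
λ = 1: algebraic multiplicity 1 (exponent in χ_T), largest block size 1 (exponent in m_T), 1 block (geometric multiplicity). This forces block sizes [1].

Jordan blocks: (-4, 2), (-1, 1), (1, 1)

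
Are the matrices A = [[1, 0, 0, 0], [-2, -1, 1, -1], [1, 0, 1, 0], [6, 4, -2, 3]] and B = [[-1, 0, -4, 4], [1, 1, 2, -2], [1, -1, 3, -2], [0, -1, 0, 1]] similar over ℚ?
Yes.

Two matrices over a field are similar if and only if they have the same invariant factors.

Both A and B have characteristic polynomial (x - 1)^4 and minimal polynomial (x - 1)^3. Computing further, both have invariant factors x - 1, (x - 1)^3. Hence A and B are similar.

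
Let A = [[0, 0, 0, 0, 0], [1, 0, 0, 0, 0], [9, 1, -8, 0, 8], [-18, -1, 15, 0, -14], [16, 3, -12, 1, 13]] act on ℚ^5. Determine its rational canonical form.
R = [[0, 0, 0, 0, 0], [1, 0, 0, 0, 0], [0, 1, 0, 0, 8], [0, 0, 1, 0, -6], [0, 0, 0, 1, 5]]

The invariant factors of A (the non-unit diagonal entries of the Smith normal form of xI - A over ℚ[x]) are x^2(x - 4)(x^2 - x + 2), each dividing the next. The characteristic polynomial is their product, x^2(x - 4)(x^2 - x + 2).

The rational canonical form is the block-diagonal matrix of companion matrices C(f_i):
R = [[0, 0, 0, 0, 0], [1, 0, 0, 0, 0], [0, 1, 0, 0, 8], [0, 0, 1, 0, -6], [0, 0, 0, 1, 5]].

Note the characteristic polynomial does not split into linear factors over ℚ, so A has no Jordan form over ℚ; the rational canonical form exists over any field.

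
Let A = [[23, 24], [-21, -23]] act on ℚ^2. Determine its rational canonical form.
R = [[0, 25], [1, 0]]

The invariant factors of A (the non-unit diagonal entries of the Smith normal form of xI - A over ℚ[x]) are (x - 5)(x + 5), each dividing the next. The characteristic polynomial is their product, (x - 5)(x + 5).

The rational canonical form is the block-diagonal matrix of companion matrices C(f_i):
R = [[0, 25], [1, 0]].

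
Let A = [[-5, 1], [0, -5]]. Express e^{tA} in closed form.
e^{tA} = [[e^{-5*t}, t*e^{-5*t}], [0, e^{-5*t}]]

A has Jordan form J = [[-5, 1], [0, -5]] with A = PJP^{-1}, so e^{tA} = P e^{tJ} P^{-1}.

For a Jordan block J_k(λ), e^{tJ_k(λ)} = e^{λt} · (I + tN + t^2 N^2/2! + ... + t^{k-1} N^{k-1}/(k-1)!) where N is the nilpotent superdiagonal part.

Assembling the blocks and conjugating back gives the entries of e^{tA} as shown above.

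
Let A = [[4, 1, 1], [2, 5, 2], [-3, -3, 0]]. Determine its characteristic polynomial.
xI - A = [[x - 4, -1, -1], [-2, x - 5, -2], [3, 3, x]].

Expanding det(xI - A) along the first row:
det(xI - A) = + (x - 4)·det([[x - 5, -2], [3, x]]) - (-1)·det([[-2, -2], [3, x]]) + (-1)·det([[-2, x - 5], [3, 3]]).

Evaluating gives χ_A(x) = x^3 - 9x^2 + 27x - 27 = (x - 3)^3.

χ_A(x) = (x - 3)^3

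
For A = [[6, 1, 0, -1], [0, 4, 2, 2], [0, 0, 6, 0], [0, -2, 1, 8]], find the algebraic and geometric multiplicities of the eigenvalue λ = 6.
algebraic multiplicity 4, geometric multiplicity 2

The characteristic polynomial is (x - 6)^4, so the factor x - 6 appears with exponent 4: the algebraic multiplicity is 4.

rank(A - 6I) = 2, so the eigenspace has dimension 4 - 2 = 2: the geometric multiplicity is 2.

Since 2 < 4, A is not diagonalizable.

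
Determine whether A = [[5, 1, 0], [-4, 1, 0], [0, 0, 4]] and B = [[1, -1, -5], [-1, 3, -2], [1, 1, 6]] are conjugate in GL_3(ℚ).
Two matrices over a field are similar if and only if they have the same invariant factors.

Both A and B have characteristic polynomial (x - 4)(x - 3)^2 and minimal polynomial (x - 4)(x - 3)^2. Computing further, both have invariant factors (x - 4)(x - 3)^2. Hence A and B are similar.

Yes.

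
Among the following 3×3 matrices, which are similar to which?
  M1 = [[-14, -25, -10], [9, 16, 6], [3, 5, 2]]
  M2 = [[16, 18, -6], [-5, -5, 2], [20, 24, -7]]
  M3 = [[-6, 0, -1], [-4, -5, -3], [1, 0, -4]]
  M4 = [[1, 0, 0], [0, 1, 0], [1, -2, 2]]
Characteristic polynomials: χ_{M1} = (x - 2)(x - 1)^2, χ_{M2} = (x - 2)(x - 1)^2, χ_{M3} = (x + 5)^3, χ_{M4} = (x - 2)(x - 1)^2.

{M1}: invariant factors (x - 2)(x - 1)^2.

{M2, M4}: invariant factors x - 1, (x - 2)(x - 1).

{M3}: invariant factors (x + 5)^3.

Matrices are similar if and only if their invariant-factor lists agree; the partition into similarity classes is {M1}, {M2, M4}, {M3}.

3 classes: {M1}, {M2, M4}, {M3}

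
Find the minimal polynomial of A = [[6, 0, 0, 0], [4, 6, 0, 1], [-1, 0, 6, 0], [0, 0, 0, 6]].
The characteristic polynomial factors as (x - 6)^4. The minimal polynomial is ∏(x - λ)^{k_λ} where k_λ is the size of the largest Jordan block at λ.

For λ = 6: rank(A - 6I) = 2, and the largest Jordan block has size 2 (the smallest k with rank((A - 6I)^k) = rank((A - 6I)^(k+1))).

So m_A(x) = (x - 6)^2.

m_A(x) = (x - 6)^2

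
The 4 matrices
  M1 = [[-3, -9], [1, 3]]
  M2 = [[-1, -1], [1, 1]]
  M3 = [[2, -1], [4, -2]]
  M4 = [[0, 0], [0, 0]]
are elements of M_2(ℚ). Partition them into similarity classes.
2 classes: {M1, M2, M3}, {M4}

Characteristic polynomials: χ_{M1} = x^2, χ_{M2} = x^2, χ_{M3} = x^2, χ_{M4} = x^2.

{M1, M2, M3}: invariant factors x^2.

{M4}: invariant factors x, x.

Matrices are similar if and only if their invariant-factor lists agree; the partition into similarity classes is {M1, M2, M3}, {M4}.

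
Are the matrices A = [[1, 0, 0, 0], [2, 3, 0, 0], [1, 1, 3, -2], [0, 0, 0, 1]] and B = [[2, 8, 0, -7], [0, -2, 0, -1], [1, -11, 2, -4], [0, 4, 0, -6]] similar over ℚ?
No.

trace(A) = 8 but trace(B) = -4. The trace is a similarity invariant, so A and B are not similar.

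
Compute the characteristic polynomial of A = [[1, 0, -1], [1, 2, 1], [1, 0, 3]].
xI - A = [[x - 1, 0, 1], [-1, x - 2, -1], [-1, 0, x - 3]].

Expanding det(xI - A) along the first row:
det(xI - A) = + (x - 1)·det([[x - 2, -1], [0, x - 3]]) - (0)·det([[-1, -1], [-1, x - 3]]) + (1)·det([[-1, x - 2], [-1, 0]]).

Evaluating gives χ_A(x) = x^3 - 6x^2 + 12x - 8 = (x - 2)^3.

χ_A(x) = (x - 2)^3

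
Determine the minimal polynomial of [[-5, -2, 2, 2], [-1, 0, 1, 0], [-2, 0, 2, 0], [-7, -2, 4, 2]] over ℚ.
m_A(x) = x^2(x + 1)

The characteristic polynomial factors as x^3(x + 1). The minimal polynomial is ∏(x - λ)^{k_λ} where k_λ is the size of the largest Jordan block at λ.

For λ = -1: rank(A + I) = 3, and the largest Jordan block has size 1 (the smallest k with rank((A + I)^k) = rank((A + I)^(k+1))).
For λ = 0: rank(A) = 2, and the largest Jordan block has size 2 (the smallest k with rank(A^k) = rank(A^(k+1))).

So m_A(x) = x^2(x + 1).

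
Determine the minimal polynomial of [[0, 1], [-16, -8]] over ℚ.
The characteristic polynomial factors as (x + 4)^2. The minimal polynomial is ∏(x - λ)^{k_λ} where k_λ is the size of the largest Jordan block at λ.

For λ = -4: rank(A + 4I) = 1, and the largest Jordan block has size 2 (the smallest k with rank((A + 4I)^k) = rank((A + 4I)^(k+1))).

So m_A(x) = (x + 4)^2.

m_A(x) = (x + 4)^2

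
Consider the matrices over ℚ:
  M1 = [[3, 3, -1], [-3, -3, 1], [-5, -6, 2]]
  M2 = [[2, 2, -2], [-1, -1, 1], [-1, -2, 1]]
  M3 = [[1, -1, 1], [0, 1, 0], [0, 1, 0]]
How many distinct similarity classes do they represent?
Characteristic polynomials: χ_{M1} = x(x - 1)^2, χ_{M2} = x(x - 1)^2, χ_{M3} = x(x - 1)^2.

{M1, M2}: invariant factors x(x - 1)^2.

{M3}: invariant factors x - 1, x(x - 1).

Matrices are similar if and only if their invariant-factor lists agree; the partition into similarity classes is {M1, M2}, {M3}.

2 classes: {M1, M2}, {M3}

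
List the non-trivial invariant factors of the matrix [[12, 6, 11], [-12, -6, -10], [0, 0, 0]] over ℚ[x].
x^2(x - 6)

The Jordan structure of A has elementary divisors x^2, (x - 6). Arranging the block sizes at each eigenvalue in decreasing order and taking row products gives the invariant factors.

Invariant factors (smallest first, each dividing the next): x^2(x - 6).

Check: the last factor x^2(x - 6) is the minimal polynomial, and the product x^2(x - 6) is the characteristic polynomial.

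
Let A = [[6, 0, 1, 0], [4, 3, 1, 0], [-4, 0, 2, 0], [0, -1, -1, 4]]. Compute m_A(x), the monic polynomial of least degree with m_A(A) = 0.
m_A(x) = (x - 4)^2(x - 3)

The characteristic polynomial factors as (x - 4)^3(x - 3). The minimal polynomial is ∏(x - λ)^{k_λ} where k_λ is the size of the largest Jordan block at λ.

For λ = 3: rank(A - 3I) = 3, and the largest Jordan block has size 1 (the smallest k with rank((A - 3I)^k) = rank((A - 3I)^(k+1))).
For λ = 4: rank(A - 4I) = 2, and the largest Jordan block has size 2 (the smallest k with rank((A - 4I)^k) = rank((A - 4I)^(k+1))).

So m_A(x) = (x - 4)^2(x - 3).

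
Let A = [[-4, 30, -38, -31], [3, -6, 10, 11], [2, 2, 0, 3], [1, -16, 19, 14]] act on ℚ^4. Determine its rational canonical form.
The invariant factors of A (the non-unit diagonal entries of the Smith normal form of xI - A over ℚ[x]) are x^3(x - 4), each dividing the next. The characteristic polynomial is their product, x^3(x - 4).

The rational canonical form is the block-diagonal matrix of companion matrices C(f_i):
R = [[0, 0, 0, 0], [1, 0, 0, 0], [0, 1, 0, 0], [0, 0, 1, 4]].

R = [[0, 0, 0, 0], [1, 0, 0, 0], [0, 1, 0, 0], [0, 0, 1, 4]]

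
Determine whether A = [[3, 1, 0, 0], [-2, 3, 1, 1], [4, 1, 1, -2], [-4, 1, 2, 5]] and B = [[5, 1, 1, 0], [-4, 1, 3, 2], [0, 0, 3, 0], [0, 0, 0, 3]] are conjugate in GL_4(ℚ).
Two matrices over a field are similar if and only if they have the same invariant factors.

Both A and B have characteristic polynomial (x - 3)^4 and minimal polynomial (x - 3)^3. Computing further, both have invariant factors x - 3, (x - 3)^3. Hence A and B are similar.

Yes.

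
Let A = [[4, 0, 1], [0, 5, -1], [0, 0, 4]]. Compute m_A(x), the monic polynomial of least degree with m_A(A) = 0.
m_A(x) = (x - 5)(x - 4)^2

The characteristic polynomial factors as (x - 5)(x - 4)^2. The minimal polynomial is ∏(x - λ)^{k_λ} where k_λ is the size of the largest Jordan block at λ.

For λ = 4: rank(A - 4I) = 2, and the largest Jordan block has size 2 (the smallest k with rank((A - 4I)^k) = rank((A - 4I)^(k+1))).
For λ = 5: rank(A - 5I) = 2, and the largest Jordan block has size 1 (the smallest k with rank((A - 5I)^k) = rank((A - 5I)^(k+1))).

So m_A(x) = (x - 5)(x - 4)^2.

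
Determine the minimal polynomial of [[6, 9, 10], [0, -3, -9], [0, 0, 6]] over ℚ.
The characteristic polynomial factors as (x - 6)^2(x + 3). The minimal polynomial is ∏(x - λ)^{k_λ} where k_λ is the size of the largest Jordan block at λ.

For λ = -3: rank(A + 3I) = 2, and the largest Jordan block has size 1 (the smallest k with rank((A + 3I)^k) = rank((A + 3I)^(k+1))).
For λ = 6: rank(A - 6I) = 2, and the largest Jordan block has size 2 (the smallest k with rank((A - 6I)^k) = rank((A - 6I)^(k+1))).

So m_A(x) = (x - 6)^2(x + 3).

m_A(x) = (x - 6)^2(x + 3)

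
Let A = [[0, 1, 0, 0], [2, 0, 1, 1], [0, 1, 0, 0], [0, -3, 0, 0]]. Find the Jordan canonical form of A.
J = [[0, 1, 0, 0], [0, 0, 1, 0], [0, 0, 0, 0], [0, 0, 0, 0]]

The characteristic polynomial is det(xI - A) = x^4, so the eigenvalues are 0 (algebraic multiplicity 4).

For λ = 0: rank(A) = 2, rank(A^2) = 1, rank(A^3) = 0. The eigenspace has dimension 4 - 2 = 2, so there are 2 Jordan blocks; the rank sequence gives block sizes [3, 1].

Assembling the blocks gives the Jordan form J above.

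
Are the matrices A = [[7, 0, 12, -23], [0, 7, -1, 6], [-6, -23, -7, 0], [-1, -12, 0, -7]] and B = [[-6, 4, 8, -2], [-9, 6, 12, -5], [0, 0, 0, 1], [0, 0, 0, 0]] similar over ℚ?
Yes.

Two matrices over a field are similar if and only if they have the same invariant factors.

Both A and B have characteristic polynomial x^4 and minimal polynomial x^2. Computing further, both have invariant factors x^2, x^2. Hence A and B are similar.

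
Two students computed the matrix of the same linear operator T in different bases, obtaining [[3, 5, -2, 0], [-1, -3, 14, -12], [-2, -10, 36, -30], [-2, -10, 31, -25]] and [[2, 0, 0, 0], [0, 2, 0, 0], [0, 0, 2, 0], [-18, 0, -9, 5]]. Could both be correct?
No.

Both have characteristic polynomial (x - 5)(x - 2)^3, but the minimal polynomial of A is (x - 5)(x - 2)^2 while the minimal polynomial of B is (x - 5)(x - 2). The minimal polynomial is a similarity invariant, so A and B are not similar.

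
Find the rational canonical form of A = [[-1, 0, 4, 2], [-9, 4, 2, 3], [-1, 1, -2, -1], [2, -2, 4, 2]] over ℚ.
R = [[0, 0, 0, 0], [1, 0, 0, -4], [0, 1, 0, 0], [0, 0, 1, 3]]

The invariant factors of A (the non-unit diagonal entries of the Smith normal form of xI - A over ℚ[x]) are x(x - 2)^2(x + 1), each dividing the next. The characteristic polynomial is their product, x(x - 2)^2(x + 1).

The rational canonical form is the block-diagonal matrix of companion matrices C(f_i):
R = [[0, 0, 0, 0], [1, 0, 0, -4], [0, 1, 0, 0], [0, 0, 1, 3]].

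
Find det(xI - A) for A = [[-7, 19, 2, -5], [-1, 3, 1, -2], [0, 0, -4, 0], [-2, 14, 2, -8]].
xI - A = [[x + 7, -19, -2, 5], [1, x - 3, -1, 2], [0, 0, x + 4, 0], [2, -14, -2, x + 8]].

Expanding det(xI - A) along the first row:
det(xI - A) = + (x + 7)·det([[x - 3, -1, 2], [0, x + 4, 0], [-14, -2, x + 8]]) - (-19)·det([[1, -1, 2], [0, x + 4, 0], [2, -2, x + 8]]) + (-2)·det([[1, x - 3, 2], [0, 0, 0], [2, -14, x + 8]]) - (5)·det([[1, x - 3, -1], [0, 0, x + 4], [2, -14, -2]]).

Evaluating gives χ_A(x) = x^4 + 16x^3 + 96x^2 + 256x + 256 = (x + 4)^4.

χ_A(x) = (x + 4)^4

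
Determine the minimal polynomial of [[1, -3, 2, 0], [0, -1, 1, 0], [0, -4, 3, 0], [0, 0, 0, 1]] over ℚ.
m_A(x) = (x - 1)^3

The characteristic polynomial factors as (x - 1)^4. The minimal polynomial is ∏(x - λ)^{k_λ} where k_λ is the size of the largest Jordan block at λ.

For λ = 1: rank(A - I) = 2, and the largest Jordan block has size 3 (the smallest k with rank((A - I)^k) = rank((A - I)^(k+1))).

So m_A(x) = (x - 1)^3.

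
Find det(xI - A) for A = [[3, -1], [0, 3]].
χ_A(x) = (x - 3)^2

xI - A = [[x - 3, 1], [0, x - 3]].

Expanding det(xI - A) along the first row:
det(xI - A) = + (x - 3)·det([[x - 3]]) - (1)·det([[0]]).

Evaluating gives χ_A(x) = x^2 - 6x + 9 = (x - 3)^2.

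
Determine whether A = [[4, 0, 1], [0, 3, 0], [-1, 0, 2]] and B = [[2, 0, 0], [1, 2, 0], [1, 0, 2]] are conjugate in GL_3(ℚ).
No.

trace(A) = 9 but trace(B) = 6. The trace is a similarity invariant, so A and B are not similar.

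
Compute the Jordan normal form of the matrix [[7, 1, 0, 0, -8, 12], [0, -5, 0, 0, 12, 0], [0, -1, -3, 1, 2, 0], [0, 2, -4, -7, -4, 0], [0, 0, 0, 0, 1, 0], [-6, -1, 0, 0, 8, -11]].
The characteristic polynomial is det(xI - A) = (x - 1)^2(x + 5)^4, so the eigenvalues are -5 (algebraic multiplicity 4), 1 (algebraic multiplicity 2).

For λ = -5: rank(A + 5I) = 4, rank((A + 5I)^2) = 2. The eigenspace has dimension 6 - 4 = 2, so there are 2 Jordan blocks; the rank sequence gives block sizes [2, 2].

For λ = 1: rank(A - I) = 4. The eigenspace has dimension 6 - 4 = 2, so there are 2 Jordan blocks; the rank sequence gives block sizes [1, 1].

Assembling the blocks gives the Jordan form J above.

J = [[-5, 1, 0, 0, 0, 0], [0, -5, 0, 0, 0, 0], [0, 0, -5, 1, 0, 0], [0, 0, 0, -5, 0, 0], [0, 0, 0, 0, 1, 0], [0, 0, 0, 0, 0, 1]]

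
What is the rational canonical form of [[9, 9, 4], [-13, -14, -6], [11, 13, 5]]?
R = [[0, 0, 3], [1, 0, 0], [0, 1, 0]]

The invariant factors of A (the non-unit diagonal entries of the Smith normal form of xI - A over ℚ[x]) are x^3 - 3, each dividing the next. The characteristic polynomial is their product, x^3 - 3.

The rational canonical form is the block-diagonal matrix of companion matrices C(f_i):
R = [[0, 0, 3], [1, 0, 0], [0, 1, 0]].

Note the characteristic polynomial does not split into linear factors over ℚ, so A has no Jordan form over ℚ; the rational canonical form exists over any field.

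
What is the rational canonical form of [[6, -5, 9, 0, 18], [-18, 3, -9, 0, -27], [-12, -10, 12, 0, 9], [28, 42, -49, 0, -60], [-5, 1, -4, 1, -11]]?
The invariant factors of A (the non-unit diagonal entries of the Smith normal form of xI - A over ℚ[x]) are x - 3, x(x - 3)^2(x - 1), each dividing the next. The characteristic polynomial is their product, x(x - 3)^3(x - 1).

The rational canonical form is the block-diagonal matrix of companion matrices C(f_i):
R = [[3, 0, 0, 0, 0], [0, 0, 0, 0, 0], [0, 1, 0, 0, 9], [0, 0, 1, 0, -15], [0, 0, 0, 1, 7]].

R = [[3, 0, 0, 0, 0], [0, 0, 0, 0, 0], [0, 1, 0, 0, 9], [0, 0, 1, 0, -15], [0, 0, 0, 1, 7]]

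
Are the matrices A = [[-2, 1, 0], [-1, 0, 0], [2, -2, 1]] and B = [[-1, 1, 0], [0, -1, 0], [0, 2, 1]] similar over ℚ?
Two matrices over a field are similar if and only if they have the same invariant factors.

Both A and B have characteristic polynomial (x - 1)(x + 1)^2 and minimal polynomial (x - 1)(x + 1)^2. Computing further, both have invariant factors (x - 1)(x + 1)^2. Hence A and B are similar.

Yes.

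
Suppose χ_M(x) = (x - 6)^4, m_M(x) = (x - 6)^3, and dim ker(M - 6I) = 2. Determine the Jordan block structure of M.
λ = 6: algebraic multiplicity 4 (exponent in χ_M), largest block size 3 (exponent in m_M), 2 blocks (geometric multiplicity). These force block sizes [3, 1].

Jordan blocks: (6, 3), (6, 1)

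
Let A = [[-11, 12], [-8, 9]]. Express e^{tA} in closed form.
e^{tA} = [[-2*e^{t} + 3*e^{-3*t}, 3*e^{t} - 3*e^{-3*t}], [-2*e^{t} + 2*e^{-3*t}, 3*e^{t} - 2*e^{-3*t}]]

A has Jordan form J = [[-3, 0], [0, 1]] with A = PJP^{-1}, so e^{tA} = P e^{tJ} P^{-1}.

For a Jordan block J_k(λ), e^{tJ_k(λ)} = e^{λt} · (I + tN + t^2 N^2/2! + ... + t^{k-1} N^{k-1}/(k-1)!) where N is the nilpotent superdiagonal part.

Assembling the blocks and conjugating back gives the entries of e^{tA} as shown above.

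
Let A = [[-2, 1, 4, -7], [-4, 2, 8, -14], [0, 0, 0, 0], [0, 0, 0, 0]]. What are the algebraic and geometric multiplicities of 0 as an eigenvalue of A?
The characteristic polynomial is x^4, so the factor x appears with exponent 4: the algebraic multiplicity is 4.

rank(A) = 1, so the eigenspace has dimension 4 - 1 = 3: the geometric multiplicity is 3.

Since 3 < 4, A is not diagonalizable.

algebraic multiplicity 4, geometric multiplicity 3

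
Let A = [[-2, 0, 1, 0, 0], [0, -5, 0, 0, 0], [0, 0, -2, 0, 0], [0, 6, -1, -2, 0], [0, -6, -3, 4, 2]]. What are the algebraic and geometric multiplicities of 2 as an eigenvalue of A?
The characteristic polynomial is (x - 2)(x + 2)^3(x + 5), so the factor x - 2 appears with exponent 1: the algebraic multiplicity is 1.

rank(A - 2I) = 4, so the eigenspace has dimension 5 - 4 = 1: the geometric multiplicity is 1.

algebraic multiplicity 1, geometric multiplicity 1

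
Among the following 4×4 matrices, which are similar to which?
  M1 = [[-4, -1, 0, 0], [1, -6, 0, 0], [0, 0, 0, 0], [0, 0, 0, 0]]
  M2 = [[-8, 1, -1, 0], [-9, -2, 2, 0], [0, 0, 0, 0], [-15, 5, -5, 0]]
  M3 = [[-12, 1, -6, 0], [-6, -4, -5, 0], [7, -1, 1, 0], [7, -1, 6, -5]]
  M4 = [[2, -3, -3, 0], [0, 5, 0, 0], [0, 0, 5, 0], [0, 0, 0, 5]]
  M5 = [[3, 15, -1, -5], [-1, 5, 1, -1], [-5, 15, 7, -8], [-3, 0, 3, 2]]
4 classes: {M1, M2}, {M3}, {M4}, {M5}

Characteristic polynomials: χ_{M1} = x^2(x + 5)^2, χ_{M2} = x^2(x + 5)^2, χ_{M3} = (x + 5)^4, χ_{M4} = (x - 5)^3(x - 2), χ_{M5} = (x - 5)^3(x - 2).

{M1, M2}: invariant factors x, x(x + 5)^2.

{M3}: invariant factors x + 5, (x + 5)^3.

{M4}: invariant factors x - 5, x - 5, (x - 5)(x - 2).

{M5}: invariant factors x - 5, (x - 5)^2(x - 2).

Matrices are similar if and only if their invariant-factor lists agree; the partition into similarity classes is {M1, M2}, {M3}, {M4}, {M5}.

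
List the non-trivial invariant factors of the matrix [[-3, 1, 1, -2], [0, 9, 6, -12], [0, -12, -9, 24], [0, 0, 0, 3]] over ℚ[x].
The Jordan structure of A has elementary divisors (x + 3)^2, (x - 3), (x - 3). Arranging the block sizes at each eigenvalue in decreasing order and taking row products gives the invariant factors.

Invariant factors (smallest first, each dividing the next): x - 3, (x - 3)(x + 3)^2.

Check: the last factor (x - 3)(x + 3)^2 is the minimal polynomial, and the product (x - 3)^2(x + 3)^2 is the characteristic polynomial.

x - 3, (x - 3)(x + 3)^2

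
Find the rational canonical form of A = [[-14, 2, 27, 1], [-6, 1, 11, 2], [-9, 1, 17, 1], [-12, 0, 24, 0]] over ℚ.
The invariant factors of A (the non-unit diagonal entries of the Smith normal form of xI - A over ℚ[x]) are (x - 4)(x^3 - 3x - 3), each dividing the next. The characteristic polynomial is their product, (x - 4)(x^3 - 3x - 3).

The rational canonical form is the block-diagonal matrix of companion matrices C(f_i):
R = [[0, 0, 0, -12], [1, 0, 0, -9], [0, 1, 0, 3], [0, 0, 1, 4]].

Note the characteristic polynomial does not split into linear factors over ℚ, so A has no Jordan form over ℚ; the rational canonical form exists over any field.

R = [[0, 0, 0, -12], [1, 0, 0, -9], [0, 1, 0, 3], [0, 0, 1, 4]]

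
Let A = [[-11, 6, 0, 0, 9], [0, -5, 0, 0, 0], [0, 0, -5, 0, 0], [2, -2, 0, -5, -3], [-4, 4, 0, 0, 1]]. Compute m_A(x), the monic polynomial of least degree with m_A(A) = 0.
The characteristic polynomial factors as (x + 5)^5. The minimal polynomial is ∏(x - λ)^{k_λ} where k_λ is the size of the largest Jordan block at λ.

For λ = -5: rank(A + 5I) = 1, and the largest Jordan block has size 2 (the smallest k with rank((A + 5I)^k) = rank((A + 5I)^(k+1))).

So m_A(x) = (x + 5)^2.

m_A(x) = (x + 5)^2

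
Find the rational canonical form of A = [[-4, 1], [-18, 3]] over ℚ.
The invariant factors of A (the non-unit diagonal entries of the Smith normal form of xI - A over ℚ[x]) are x^2 + x + 6, each dividing the next. The characteristic polynomial is their product, x^2 + x + 6.

The rational canonical form is the block-diagonal matrix of companion matrices C(f_i):
R = [[0, -6], [1, -1]].

Note the characteristic polynomial does not split into linear factors over ℚ, so A has no Jordan form over ℚ; the rational canonical form exists over any field.

R = [[0, -6], [1, -1]]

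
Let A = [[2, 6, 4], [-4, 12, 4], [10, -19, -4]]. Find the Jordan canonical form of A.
The characteristic polynomial is det(xI - A) = (x - 6)(x - 2)^2, so the eigenvalues are 2 (algebraic multiplicity 2), 6 (algebraic multiplicity 1).

For λ = 2: rank(A - 2I) = 2, rank((A - 2I)^2) = 1. The eigenspace has dimension 3 - 2 = 1, so there is 1 Jordan block; the rank sequence gives block sizes [2].

For λ = 6: algebraic multiplicity 1 gives one 1×1 block.

Assembling the blocks gives the Jordan form J above.

J = [[2, 1, 0], [0, 2, 0], [0, 0, 6]]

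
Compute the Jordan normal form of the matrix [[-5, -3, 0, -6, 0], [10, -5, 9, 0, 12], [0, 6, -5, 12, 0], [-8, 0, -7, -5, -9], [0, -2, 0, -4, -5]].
J = [[-5, 1, 0, 0, 0], [0, -5, 1, 0, 0], [0, 0, -5, 0, 0], [0, 0, 0, -5, 1], [0, 0, 0, 0, -5]]

The characteristic polynomial is det(xI - A) = (x + 5)^5, so the eigenvalues are -5 (algebraic multiplicity 5).

For λ = -5: rank(A + 5I) = 3, rank((A + 5I)^2) = 1, rank((A + 5I)^3) = 0. The eigenspace has dimension 5 - 3 = 2, so there are 2 Jordan blocks; the rank sequence gives block sizes [3, 2].

Assembling the blocks gives the Jordan form J above.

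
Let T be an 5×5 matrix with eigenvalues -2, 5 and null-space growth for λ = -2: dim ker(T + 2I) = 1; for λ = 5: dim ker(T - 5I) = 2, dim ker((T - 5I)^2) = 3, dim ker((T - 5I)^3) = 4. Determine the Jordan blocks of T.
λ = -2: successive nullity increments [1] count blocks of size ≥ k; block sizes are [1].
λ = 5: successive nullity increments [2, 1, 1] count blocks of size ≥ k; block sizes are [3, 1].

Jordan blocks: (-2, 1), (5, 3), (5, 1)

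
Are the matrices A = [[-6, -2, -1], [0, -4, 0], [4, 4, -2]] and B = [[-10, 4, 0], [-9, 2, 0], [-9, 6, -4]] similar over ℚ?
Yes.

Two matrices over a field are similar if and only if they have the same invariant factors.

Both A and B have characteristic polynomial (x + 4)^3 and minimal polynomial (x + 4)^2. Computing further, both have invariant factors x + 4, (x + 4)^2. Hence A and B are similar.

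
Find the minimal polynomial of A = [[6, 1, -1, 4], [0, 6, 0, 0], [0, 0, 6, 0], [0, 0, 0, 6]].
m_A(x) = (x - 6)^2

The characteristic polynomial factors as (x - 6)^4. The minimal polynomial is ∏(x - λ)^{k_λ} where k_λ is the size of the largest Jordan block at λ.

For λ = 6: rank(A - 6I) = 1, and the largest Jordan block has size 2 (the smallest k with rank((A - 6I)^k) = rank((A - 6I)^(k+1))).

So m_A(x) = (x - 6)^2.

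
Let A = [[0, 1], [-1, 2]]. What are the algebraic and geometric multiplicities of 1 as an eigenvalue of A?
algebraic multiplicity 2, geometric multiplicity 1

The characteristic polynomial is (x - 1)^2, so the factor x - 1 appears with exponent 2: the algebraic multiplicity is 2.

rank(A - I) = 1, so the eigenspace has dimension 2 - 1 = 1: the geometric multiplicity is 1.

Since 1 < 2, A is not diagonalizable.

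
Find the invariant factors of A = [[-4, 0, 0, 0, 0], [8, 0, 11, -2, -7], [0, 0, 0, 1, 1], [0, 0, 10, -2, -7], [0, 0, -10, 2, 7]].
x^3(x - 5)(x + 4)

The Jordan structure of A has elementary divisors (x + 4), x^3, (x - 5). Arranging the block sizes at each eigenvalue in decreasing order and taking row products gives the invariant factors.

Invariant factors (smallest first, each dividing the next): x^3(x - 5)(x + 4).

Check: the last factor x^3(x - 5)(x + 4) is the minimal polynomial, and the product x^3(x - 5)(x + 4) is the characteristic polynomial.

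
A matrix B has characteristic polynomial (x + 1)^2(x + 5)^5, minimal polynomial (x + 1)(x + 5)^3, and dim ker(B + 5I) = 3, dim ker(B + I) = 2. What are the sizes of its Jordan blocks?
Jordan blocks: (-5, 3), (-5, 1), (-5, 1), (-1, 1), (-1, 1)

λ = -5: algebraic multiplicity 5 (exponent in χ_B), largest block size 3 (exponent in m_B), 3 blocks (geometric multiplicity). These force block sizes [3, 1, 1].
λ = -1: algebraic multiplicity 2 (exponent in χ_B), largest block size 1 (exponent in m_B), 2 blocks (geometric multiplicity). These force block sizes [1, 1].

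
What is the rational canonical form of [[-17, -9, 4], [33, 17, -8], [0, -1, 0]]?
R = [[0, 0, 4], [1, 0, 0], [0, 1, 0]]

The invariant factors of A (the non-unit diagonal entries of the Smith normal form of xI - A over ℚ[x]) are x^3 - 4, each dividing the next. The characteristic polynomial is their product, x^3 - 4.

The rational canonical form is the block-diagonal matrix of companion matrices C(f_i):
R = [[0, 0, 4], [1, 0, 0], [0, 1, 0]].

Note the characteristic polynomial does not split into linear factors over ℚ, so A has no Jordan form over ℚ; the rational canonical form exists over any field.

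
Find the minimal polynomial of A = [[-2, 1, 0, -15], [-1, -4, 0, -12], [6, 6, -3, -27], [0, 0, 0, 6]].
The characteristic polynomial factors as (x - 6)(x + 3)^3. The minimal polynomial is ∏(x - λ)^{k_λ} where k_λ is the size of the largest Jordan block at λ.

For λ = -3: rank(A + 3I) = 2, and the largest Jordan block has size 2 (the smallest k with rank((A + 3I)^k) = rank((A + 3I)^(k+1))).
For λ = 6: rank(A - 6I) = 3, and the largest Jordan block has size 1 (the smallest k with rank((A - 6I)^k) = rank((A - 6I)^(k+1))).

So m_A(x) = (x - 6)(x + 3)^2.

m_A(x) = (x - 6)(x + 3)^2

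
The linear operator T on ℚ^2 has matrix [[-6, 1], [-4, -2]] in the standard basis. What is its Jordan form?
The characteristic polynomial is det(xI - A) = (x + 4)^2, so the eigenvalues are -4 (algebraic multiplicity 2).

For λ = -4: rank(A + 4I) = 1, rank((A + 4I)^2) = 0. The eigenspace has dimension 2 - 1 = 1, so there is 1 Jordan block; the rank sequence gives block sizes [2].

Assembling the blocks gives the Jordan form J above.

J = [[-4, 1], [0, -4]]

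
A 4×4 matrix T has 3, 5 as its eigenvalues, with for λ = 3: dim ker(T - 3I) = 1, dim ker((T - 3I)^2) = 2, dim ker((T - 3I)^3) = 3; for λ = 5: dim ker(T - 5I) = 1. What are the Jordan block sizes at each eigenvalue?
Jordan blocks: (3, 3), (5, 1)

λ = 3: successive nullity increments [1, 1, 1] count blocks of size ≥ k; block sizes are [3].
λ = 5: successive nullity increments [1] count blocks of size ≥ k; block sizes are [1].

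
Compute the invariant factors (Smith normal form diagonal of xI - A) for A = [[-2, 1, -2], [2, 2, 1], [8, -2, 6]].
(x - 2)^3

The Jordan structure of A has elementary divisors (x - 2)^3. Arranging the block sizes at each eigenvalue in decreasing order and taking row products gives the invariant factors.

Invariant factors (smallest first, each dividing the next): (x - 2)^3.

Check: the last factor (x - 2)^3 is the minimal polynomial, and the product (x - 2)^3 is the characteristic polynomial.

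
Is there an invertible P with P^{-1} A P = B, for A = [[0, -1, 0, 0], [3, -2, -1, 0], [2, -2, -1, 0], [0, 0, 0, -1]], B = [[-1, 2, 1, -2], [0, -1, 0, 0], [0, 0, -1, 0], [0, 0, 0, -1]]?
No.

Both have characteristic polynomial (x + 1)^4, but the minimal polynomial of A is (x + 1)^3 while the minimal polynomial of B is (x + 1)^2. The minimal polynomial is a similarity invariant, so A and B are not similar.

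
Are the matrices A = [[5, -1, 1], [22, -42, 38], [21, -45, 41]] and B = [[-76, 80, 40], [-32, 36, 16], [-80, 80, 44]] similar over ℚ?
Both have characteristic polynomial (x - 4)^2(x + 4), but the minimal polynomial of A is (x - 4)^2(x + 4) while the minimal polynomial of B is (x - 4)(x + 4). The minimal polynomial is a similarity invariant, so A and B are not similar.

No.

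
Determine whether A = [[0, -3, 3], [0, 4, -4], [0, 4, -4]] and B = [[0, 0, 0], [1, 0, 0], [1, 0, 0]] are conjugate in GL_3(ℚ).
Two matrices over a field are similar if and only if they have the same invariant factors.

Both A and B have characteristic polynomial x^3 and minimal polynomial x^2. Computing further, both have invariant factors x, x^2. Hence A and B are similar.

Yes.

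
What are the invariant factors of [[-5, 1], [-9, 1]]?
The Jordan structure of A has elementary divisors (x + 2)^2. Arranging the block sizes at each eigenvalue in decreasing order and taking row products gives the invariant factors.

Invariant factors (smallest first, each dividing the next): (x + 2)^2.

Check: the last factor (x + 2)^2 is the minimal polynomial, and the product (x + 2)^2 is the characteristic polynomial.

(x + 2)^2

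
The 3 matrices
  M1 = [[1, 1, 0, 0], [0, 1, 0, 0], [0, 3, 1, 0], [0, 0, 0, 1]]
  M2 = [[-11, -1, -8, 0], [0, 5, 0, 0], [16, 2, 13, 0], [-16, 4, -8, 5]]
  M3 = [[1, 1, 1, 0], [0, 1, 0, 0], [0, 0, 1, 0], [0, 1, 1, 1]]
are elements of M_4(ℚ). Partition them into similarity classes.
2 classes: {M1, M3}, {M2}

Characteristic polynomials: χ_{M1} = (x - 1)^4, χ_{M2} = (x - 5)^3(x + 3), χ_{M3} = (x - 1)^4.

{M1, M3}: invariant factors x - 1, x - 1, (x - 1)^2.

{M2}: invariant factors x - 5, (x - 5)^2(x + 3).

Matrices are similar if and only if their invariant-factor lists agree; the partition into similarity classes is {M1, M3}, {M2}.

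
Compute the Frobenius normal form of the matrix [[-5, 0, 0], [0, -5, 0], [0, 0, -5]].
The invariant factors of A (the non-unit diagonal entries of the Smith normal form of xI - A over ℚ[x]) are x + 5, x + 5, x + 5, each dividing the next. The characteristic polynomial is their product, (x + 5)^3.

The rational canonical form is the block-diagonal matrix of companion matrices C(f_i):
R = [[-5, 0, 0], [0, -5, 0], [0, 0, -5]].

R = [[-5, 0, 0], [0, -5, 0], [0, 0, -5]]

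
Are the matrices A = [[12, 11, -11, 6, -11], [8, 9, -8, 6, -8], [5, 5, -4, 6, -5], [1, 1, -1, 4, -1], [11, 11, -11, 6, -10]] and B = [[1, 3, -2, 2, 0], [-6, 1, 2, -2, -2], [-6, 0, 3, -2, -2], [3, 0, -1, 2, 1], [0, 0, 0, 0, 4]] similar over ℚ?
Both have characteristic polynomial (x - 4)^2(x - 1)^3, but the minimal polynomial of A is (x - 4)^2(x - 1) while the minimal polynomial of B is (x - 4)^2(x - 1)^2. The minimal polynomial is a similarity invariant, so A and B are not similar.

No.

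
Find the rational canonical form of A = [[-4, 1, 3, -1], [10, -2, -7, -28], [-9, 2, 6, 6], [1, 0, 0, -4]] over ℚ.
R = [[0, 0, 0, -4], [1, 0, 0, -17], [0, 1, 0, -4], [0, 0, 1, -4]]

The invariant factors of A (the non-unit diagonal entries of the Smith normal form of xI - A over ℚ[x]) are (x + 4)(x^3 + 4x + 1), each dividing the next. The characteristic polynomial is their product, (x + 4)(x^3 + 4x + 1).

The rational canonical form is the block-diagonal matrix of companion matrices C(f_i):
R = [[0, 0, 0, -4], [1, 0, 0, -17], [0, 1, 0, -4], [0, 0, 1, -4]].

Note the characteristic polynomial does not split into linear factors over ℚ, so A has no Jordan form over ℚ; the rational canonical form exists over any field.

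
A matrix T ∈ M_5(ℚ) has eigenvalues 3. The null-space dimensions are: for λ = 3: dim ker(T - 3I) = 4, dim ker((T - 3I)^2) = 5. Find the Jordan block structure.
λ = 3: successive nullity increments [4, 1] count blocks of size ≥ k; block sizes are [2, 1, 1, 1].

Jordan blocks: (3, 2), (3, 1), (3, 1), (3, 1)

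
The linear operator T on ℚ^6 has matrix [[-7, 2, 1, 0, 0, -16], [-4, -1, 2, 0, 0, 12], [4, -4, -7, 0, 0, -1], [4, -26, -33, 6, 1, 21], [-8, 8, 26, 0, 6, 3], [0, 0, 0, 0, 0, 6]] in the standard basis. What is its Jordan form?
J = [[-5, 1, 0, 0, 0, 0], [0, -5, 0, 0, 0, 0], [0, 0, -5, 0, 0, 0], [0, 0, 0, 6, 1, 0], [0, 0, 0, 0, 6, 1], [0, 0, 0, 0, 0, 6]]

The characteristic polynomial is det(xI - A) = (x - 6)^3(x + 5)^3, so the eigenvalues are -5 (algebraic multiplicity 3), 6 (algebraic multiplicity 3).

For λ = -5: rank(A + 5I) = 4, rank((A + 5I)^2) = 3. The eigenspace has dimension 6 - 4 = 2, so there are 2 Jordan blocks; the rank sequence gives block sizes [2, 1].

For λ = 6: rank(A - 6I) = 5, rank((A - 6I)^2) = 4, rank((A - 6I)^3) = 3. The eigenspace has dimension 6 - 5 = 1, so there is 1 Jordan block; the rank sequence gives block sizes [3].

Assembling the blocks gives the Jordan form J above.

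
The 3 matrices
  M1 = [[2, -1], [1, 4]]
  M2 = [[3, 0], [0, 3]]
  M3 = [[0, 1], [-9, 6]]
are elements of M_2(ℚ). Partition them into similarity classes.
2 classes: {M1, M3}, {M2}

Characteristic polynomials: χ_{M1} = (x - 3)^2, χ_{M2} = (x - 3)^2, χ_{M3} = (x - 3)^2.

{M1, M3}: invariant factors (x - 3)^2.

{M2}: invariant factors x - 3, x - 3.

Matrices are similar if and only if their invariant-factor lists agree; the partition into similarity classes is {M1, M3}, {M2}.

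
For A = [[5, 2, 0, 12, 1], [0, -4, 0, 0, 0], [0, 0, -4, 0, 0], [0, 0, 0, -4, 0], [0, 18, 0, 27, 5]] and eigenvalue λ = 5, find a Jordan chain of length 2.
v_1 = [[0, 0, 0, 0, 1]]^T, v_2 = [[1, 0, 0, 0, 0]]^T

We seek v_1 ∈ ker((A - 5I)^2) \ ker(A - 5I), then set v_{i+1} = (A - 5I) v_i.

One such chain is v_1 = [[0, 0, 0, 0, 1]]^T, v_2 = [[1, 0, 0, 0, 0]]^T. Check: (A - 5I) v_2 = [[0, 0, 0, 0, 0]]^T = 0.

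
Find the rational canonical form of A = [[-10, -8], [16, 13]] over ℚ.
The invariant factors of A (the non-unit diagonal entries of the Smith normal form of xI - A over ℚ[x]) are x^2 - 3x - 2, each dividing the next. The characteristic polynomial is their product, x^2 - 3x - 2.

The rational canonical form is the block-diagonal matrix of companion matrices C(f_i):
R = [[0, 2], [1, 3]].

Note the characteristic polynomial does not split into linear factors over ℚ, so A has no Jordan form over ℚ; the rational canonical form exists over any field.

R = [[0, 2], [1, 3]]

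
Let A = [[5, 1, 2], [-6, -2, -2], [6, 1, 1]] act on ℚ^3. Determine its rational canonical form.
The invariant factors of A (the non-unit diagonal entries of the Smith normal form of xI - A over ℚ[x]) are x + 1, (x - 6)(x + 1), each dividing the next. The characteristic polynomial is their product, (x - 6)(x + 1)^2.

The rational canonical form is the block-diagonal matrix of companion matrices C(f_i):
R = [[-1, 0, 0], [0, 0, 6], [0, 1, 5]].

R = [[-1, 0, 0], [0, 0, 6], [0, 1, 5]]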